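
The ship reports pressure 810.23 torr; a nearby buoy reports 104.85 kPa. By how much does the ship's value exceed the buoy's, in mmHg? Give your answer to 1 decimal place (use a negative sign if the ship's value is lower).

the buoy: 104.85 kPa = 786.440 mmHg.
Difference: 810.230 − 786.440 = 23.8 mmHg.

23.8 mmHg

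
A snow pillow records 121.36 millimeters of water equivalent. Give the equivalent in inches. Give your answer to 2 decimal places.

4.78 in

1 mm = 0.0393701 in, so 121.36 × 0.0393701 = 4.78 in.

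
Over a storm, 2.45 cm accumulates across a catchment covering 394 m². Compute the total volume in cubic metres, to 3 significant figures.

Depth: 2.45 cm × 10 = 24.5 mm.
1 mm over 1 m² is 1 L, so volume = 24.5 × 394 = 9653 L = 9.65 m³.

9.65 cubic metres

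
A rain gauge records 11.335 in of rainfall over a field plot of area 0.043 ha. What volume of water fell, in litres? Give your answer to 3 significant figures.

124000 litres

Depth: 11.335 in × 25.4 = 287.909 mm.
Area: 0.043 ha = 430 m².
1 mm over 1 m² is 1 L, so volume = 287.909 × 430 = 123800.87 L ≈ 124000 L.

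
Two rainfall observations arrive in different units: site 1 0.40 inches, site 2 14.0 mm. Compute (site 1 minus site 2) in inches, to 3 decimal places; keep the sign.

site 2: 14.0 mm = 0.55118 in.
Difference: 0.40000 − 0.55118 = -0.151 in.

-0.151 in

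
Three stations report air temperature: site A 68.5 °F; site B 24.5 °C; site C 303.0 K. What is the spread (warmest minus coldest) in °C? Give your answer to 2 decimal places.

site A: 68.5 °F = 20.278 °C.
site C: 303.0 K = 29.850 °C.
Spread: 29.850 − 20.278 = 9.572 °C.

9.57 °C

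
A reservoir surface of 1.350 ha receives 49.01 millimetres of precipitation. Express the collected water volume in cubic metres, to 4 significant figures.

Area: 1.350 ha = 13500 m².
1 mm over 1 m² is 1 L, so volume = 49.01 × 13500 = 661635 L = 661.6 m³.

661.6 cubic metres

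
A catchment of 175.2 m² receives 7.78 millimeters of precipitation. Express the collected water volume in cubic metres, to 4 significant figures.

1 mm over 1 m² is 1 L, so volume = 7.78 × 175.2 = 1363.056 L = 1.363 m³.

1.363 cubic metres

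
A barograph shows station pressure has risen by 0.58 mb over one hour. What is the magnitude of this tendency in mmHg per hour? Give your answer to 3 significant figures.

0.435 mmHg per hour

0.58 mb / 1 h × 0.750062 mmHg/mb = 0.435 mmHg/h.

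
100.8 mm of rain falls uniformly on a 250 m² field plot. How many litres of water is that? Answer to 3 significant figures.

1 mm over 1 m² is 1 L, so volume = 100.8 × 250 = 25200 L.

25200 litres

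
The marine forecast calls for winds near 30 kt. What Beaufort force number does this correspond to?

Beaufort force 7

30 kt lies in the Beaufort 7 band (near gale, 28–33 kt).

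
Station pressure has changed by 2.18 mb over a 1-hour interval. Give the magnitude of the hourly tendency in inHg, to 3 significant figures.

0.0644 inHg per hour

2.18 mb / 1 h × 0.02953 inHg/mb = 0.0644 inHg/h.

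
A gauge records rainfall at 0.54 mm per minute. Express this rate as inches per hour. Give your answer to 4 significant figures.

0.54 mm/minute × 0.0393701 in/mm × 60 minute/hour = 1.276 in/hour.

1.276 in/hour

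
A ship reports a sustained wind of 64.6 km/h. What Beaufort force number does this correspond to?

Beaufort force 8

64.6 km/h = 17.9 m/s, which is Beaufort 8 (gale, 17.2–20.7 m/s).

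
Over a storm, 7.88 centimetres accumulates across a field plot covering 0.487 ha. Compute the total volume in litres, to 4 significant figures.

383800 litres

Depth: 7.88 cm × 10 = 78.8 mm.
Area: 0.487 ha = 4870 m².
1 mm over 1 m² is 1 L, so volume = 78.8 × 4870 = 383756 L ≈ 383800 L.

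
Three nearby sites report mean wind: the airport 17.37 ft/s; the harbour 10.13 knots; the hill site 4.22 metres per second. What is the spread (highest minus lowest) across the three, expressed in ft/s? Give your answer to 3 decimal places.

3.525 ft/s

the harbour: 10.13 kt = 17.09751 ft/s.
the hill site: 4.22 m/s = 13.84514 ft/s.
Spread: 17.37000 − 13.84514 = 3.525 ft/s.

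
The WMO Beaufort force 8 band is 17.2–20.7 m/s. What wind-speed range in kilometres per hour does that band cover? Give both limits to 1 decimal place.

17.2–20.7 m/s × 3.6 = 61.9–74.5 km/h.

61.9 to 74.5 km/h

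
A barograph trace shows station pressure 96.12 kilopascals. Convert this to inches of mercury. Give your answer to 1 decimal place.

1 kPa = 0.2953 inHg, so 96.12 × 0.2953 = 28.4 inHg.

28.4 inHg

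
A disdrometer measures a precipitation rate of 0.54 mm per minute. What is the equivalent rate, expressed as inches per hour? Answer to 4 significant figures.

0.54 mm/minute × 0.0393701 in/mm × 60 minute/hour = 1.276 in/hour.

1.276 in/hour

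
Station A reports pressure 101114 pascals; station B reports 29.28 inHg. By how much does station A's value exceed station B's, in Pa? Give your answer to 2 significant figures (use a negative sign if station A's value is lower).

2000 Pa

station B: 29.28 inHg = 99153.47 Pa.
Difference: 101114.00 − 99153.47 = 2000 Pa.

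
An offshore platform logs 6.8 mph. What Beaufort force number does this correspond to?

6.8 mph = 3.0 m/s, which is Beaufort 2 (light breeze, 1.6–3.3 m/s).

Beaufort force 2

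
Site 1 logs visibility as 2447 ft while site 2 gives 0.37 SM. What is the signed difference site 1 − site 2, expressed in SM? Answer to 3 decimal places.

0.093 SM

site 1: 2447 ft = 0.46345 SM.
Difference: 0.46345 − 0.37000 = 0.093 SM.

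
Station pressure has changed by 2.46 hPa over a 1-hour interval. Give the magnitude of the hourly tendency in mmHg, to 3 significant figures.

2.46 hPa / 1 h × 0.750062 mmHg/hPa = 1.85 mmHg/h.

1.85 mmHg per hour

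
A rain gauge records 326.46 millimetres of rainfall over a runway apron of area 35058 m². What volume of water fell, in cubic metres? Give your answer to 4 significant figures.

1 mm over 1 m² is 1 L, so volume = 326.46 × 35058 = 11445035 L = 11450 m³.

11450 cubic metres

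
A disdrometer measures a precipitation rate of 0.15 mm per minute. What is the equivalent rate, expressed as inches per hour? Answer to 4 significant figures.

0.15 mm/minute × 0.0393701 in/mm × 60 minute/hour = 0.3543 in/hour.

0.3543 in/hour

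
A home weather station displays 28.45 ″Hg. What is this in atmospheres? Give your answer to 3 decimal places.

1 inHg = 0.0334211 atm, so 28.45 × 0.0334211 = 0.951 atm.

0.951 atm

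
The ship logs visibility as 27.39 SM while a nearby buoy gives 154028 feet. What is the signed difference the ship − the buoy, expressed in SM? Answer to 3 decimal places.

the buoy: 154028 ft = 29.17197 SM.
Difference: 27.39000 − 29.17197 = -1.782 SM.

-1.782 SM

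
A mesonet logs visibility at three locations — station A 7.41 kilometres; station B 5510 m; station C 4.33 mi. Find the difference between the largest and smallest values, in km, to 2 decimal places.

1.90 km

station B: 5510 m = 5.5100 km.
station C: 4.33 SM = 6.9685 km.
Spread: 7.4100 − 5.5100 = 1.90 km.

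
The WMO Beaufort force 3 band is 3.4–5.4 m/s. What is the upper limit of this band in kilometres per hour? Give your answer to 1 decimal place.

19.4 km/h

3.4–5.4 m/s × 3.6 = 12.2–19.4 km/h.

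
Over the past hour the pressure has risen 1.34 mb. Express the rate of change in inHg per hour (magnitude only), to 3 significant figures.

1.34 mb / 1 h × 0.02953 inHg/mb = 0.0396 inHg/h.

0.0396 inHg per hour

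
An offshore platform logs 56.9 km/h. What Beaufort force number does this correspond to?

Beaufort force 7

56.9 km/h = 15.8 m/s, which is Beaufort 7 (near gale, 13.9–17.1 m/s).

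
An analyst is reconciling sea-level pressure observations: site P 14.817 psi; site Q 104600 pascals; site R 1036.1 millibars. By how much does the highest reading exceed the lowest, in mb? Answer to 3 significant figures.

site P: 14.817 psi = 1021.596 mb.
site Q: 104600 Pa = 1046.000 mb.
Spread: 1046.000 − 1021.596 = 24.4 mb.

24.4 mb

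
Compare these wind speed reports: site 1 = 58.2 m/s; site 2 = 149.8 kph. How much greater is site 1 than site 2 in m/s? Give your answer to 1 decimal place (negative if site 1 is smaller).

site 2: 149.8 km/h = 41.611 m/s.
Difference: 58.200 − 41.611 = 16.6 m/s.

16.6 m/s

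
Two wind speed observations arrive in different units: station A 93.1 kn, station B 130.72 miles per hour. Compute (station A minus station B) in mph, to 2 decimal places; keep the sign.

station A: 93.1 kt = 107.1376 mph.
Difference: 107.1376 − 130.7200 = -23.58 mph.

-23.58 mph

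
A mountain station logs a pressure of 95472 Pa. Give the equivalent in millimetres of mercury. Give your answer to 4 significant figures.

1 Pa = 0.00750062 mmHg, so 95472 × 0.00750062 = 716.1 mmHg.

716.1 mmHg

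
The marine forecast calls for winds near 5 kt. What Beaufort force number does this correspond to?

Beaufort force 2

5 kt lies in the Beaufort 2 band (light breeze, 4–6 kt).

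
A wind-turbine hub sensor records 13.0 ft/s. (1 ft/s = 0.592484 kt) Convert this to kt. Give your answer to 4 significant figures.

1 ft/s = 0.592484 kt, so 13.0 × 0.592484 = 7.702 kt.

7.702 kt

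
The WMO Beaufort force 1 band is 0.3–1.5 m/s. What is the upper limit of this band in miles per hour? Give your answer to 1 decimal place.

0.3–1.5 m/s × 2.237 = 0.7–3.4 mph.

3.4 mph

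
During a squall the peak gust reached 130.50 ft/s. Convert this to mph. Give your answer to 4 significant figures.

88.98 mph

1 ft/s = 0.681818 mph, so 130.50 × 0.681818 = 88.98 mph.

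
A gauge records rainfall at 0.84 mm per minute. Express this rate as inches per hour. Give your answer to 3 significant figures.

0.84 mm/minute × 0.0393701 in/mm × 60 minute/hour = 1.98 in/hour.

1.98 in/hour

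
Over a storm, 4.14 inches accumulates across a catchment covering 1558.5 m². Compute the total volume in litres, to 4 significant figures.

Depth: 4.14 in × 25.4 = 105.156 mm.
1 mm over 1 m² is 1 L, so volume = 105.156 × 1558.5 = 163885.63 L ≈ 163900 L.

163900 litres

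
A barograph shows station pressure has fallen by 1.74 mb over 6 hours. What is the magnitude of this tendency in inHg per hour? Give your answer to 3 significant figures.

0.00856 inHg per hour

1.74 mb / 6 h × 0.02953 inHg/mb = 0.00856 inHg/h.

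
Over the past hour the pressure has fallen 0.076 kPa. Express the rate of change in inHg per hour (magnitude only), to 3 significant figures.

0.076 kPa / 1 h × 0.2953 inHg/kPa = 0.0224 inHg/h.

0.0224 inHg per hour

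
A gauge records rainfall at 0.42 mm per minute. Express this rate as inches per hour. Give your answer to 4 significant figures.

0.9921 in/hour

0.42 mm/minute × 0.0393701 in/mm × 60 minute/hour = 0.9921 in/hour.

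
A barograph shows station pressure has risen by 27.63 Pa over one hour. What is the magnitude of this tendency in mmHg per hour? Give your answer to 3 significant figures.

0.207 mmHg per hour

27.63 Pa / 1 h × 0.00750062 mmHg/Pa = 0.207 mmHg/h.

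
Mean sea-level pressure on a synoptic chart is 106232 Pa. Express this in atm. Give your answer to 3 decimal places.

1.048 atm

1 Pa = 9.86923e-06 atm, so 106232 × 9.86923e-06 = 1.048 atm.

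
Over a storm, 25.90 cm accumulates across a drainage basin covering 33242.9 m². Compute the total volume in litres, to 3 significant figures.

8610000 litres

Depth: 25.90 cm × 10 = 259 mm.
1 mm over 1 m² is 1 L, so volume = 259 × 33242.9 = 8609911.1 L ≈ 8610000 L.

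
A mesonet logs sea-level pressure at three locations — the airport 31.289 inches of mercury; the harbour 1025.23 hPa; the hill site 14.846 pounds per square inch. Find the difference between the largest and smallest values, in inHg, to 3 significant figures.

the harbour: 1025.23 hPa = 30.2750 inHg.
the hill site: 14.846 psi = 30.2268 inHg.
Spread: 31.2890 − 30.2268 = 1.06 inHg.

1.06 inHg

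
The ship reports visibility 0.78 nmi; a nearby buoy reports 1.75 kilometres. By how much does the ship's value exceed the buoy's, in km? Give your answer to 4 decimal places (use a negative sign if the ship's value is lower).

-0.3054 km

the ship: 0.78 nmi = 1.444560 km.
Difference: 1.444560 − 1.750000 = -0.3054 km.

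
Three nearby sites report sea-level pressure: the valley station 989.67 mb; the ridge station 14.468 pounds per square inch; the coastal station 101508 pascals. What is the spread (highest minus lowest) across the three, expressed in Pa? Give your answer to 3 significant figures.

2540 Pa

the valley station: 989.67 mb = 98967.00 Pa.
the ridge station: 14.468 psi = 99753.35 Pa.
Spread: 101508.00 − 98967.00 = 2540 Pa.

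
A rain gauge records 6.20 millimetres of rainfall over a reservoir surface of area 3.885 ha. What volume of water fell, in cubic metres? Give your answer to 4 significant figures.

240.9 cubic metres

Area: 3.885 ha = 38850 m².
1 mm over 1 m² is 1 L, so volume = 6.2 × 38850 = 240870 L = 240.9 m³.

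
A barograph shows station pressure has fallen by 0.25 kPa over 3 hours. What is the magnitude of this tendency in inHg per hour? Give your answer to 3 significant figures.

0.0246 inHg per hour

0.25 kPa / 3 h × 0.2953 inHg/kPa = 0.0246 inHg/h.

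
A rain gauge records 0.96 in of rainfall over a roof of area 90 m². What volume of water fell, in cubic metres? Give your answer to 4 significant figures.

2.195 cubic metres

Depth: 0.96 in × 25.4 = 24.384 mm.
1 mm over 1 m² is 1 L, so volume = 24.384 × 90 = 2194.56 L = 2.195 m³.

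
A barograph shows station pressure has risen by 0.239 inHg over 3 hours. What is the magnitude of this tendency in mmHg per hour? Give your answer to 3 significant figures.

0.239 inHg / 3 h × 25.4 mmHg/inHg = 2.02 mmHg/h.

2.02 mmHg per hour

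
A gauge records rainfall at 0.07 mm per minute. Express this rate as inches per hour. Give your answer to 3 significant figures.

0.07 mm/minute × 0.0393701 in/mm × 60 minute/hour = 0.165 in/hour.

0.165 in/hour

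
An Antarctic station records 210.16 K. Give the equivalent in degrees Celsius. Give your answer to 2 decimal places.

-62.99 °C

°C = 210.16 − 273.15 = -62.99 °C.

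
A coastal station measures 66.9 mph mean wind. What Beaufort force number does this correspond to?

Beaufort force 11

66.9 mph = 29.9 m/s, which is Beaufort 11 (violent storm, 28.5–32.6 m/s).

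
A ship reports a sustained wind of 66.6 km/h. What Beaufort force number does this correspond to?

66.6 km/h = 18.5 m/s, which is Beaufort 8 (gale, 17.2–20.7 m/s).

Beaufort force 8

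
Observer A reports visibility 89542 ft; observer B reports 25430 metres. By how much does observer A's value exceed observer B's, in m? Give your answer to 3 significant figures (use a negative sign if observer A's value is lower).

observer A: 89542 ft = 27292.40 m.
Difference: 27292.40 − 25430.00 = 1860 m.

1860 m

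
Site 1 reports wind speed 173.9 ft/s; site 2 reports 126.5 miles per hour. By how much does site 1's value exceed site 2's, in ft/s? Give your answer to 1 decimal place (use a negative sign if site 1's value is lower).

-11.6 ft/s

site 2: 126.5 mph = 185.533 ft/s.
Difference: 173.900 − 185.533 = -11.6 ft/s.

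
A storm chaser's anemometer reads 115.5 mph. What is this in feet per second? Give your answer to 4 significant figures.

1 mph = 1.46667 ft/s, so 115.5 × 1.46667 = 169.4 ft/s.

169.4 ft/s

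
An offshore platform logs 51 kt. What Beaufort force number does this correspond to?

51 kt lies in the Beaufort 10 band (storm, 48–55 kt).

Beaufort force 10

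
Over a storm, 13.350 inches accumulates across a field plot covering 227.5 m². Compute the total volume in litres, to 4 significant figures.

77140 litres

Depth: 13.350 in × 25.4 = 339.09 mm.
1 mm over 1 m² is 1 L, so volume = 339.09 × 227.5 = 77142.975 L ≈ 77140 L.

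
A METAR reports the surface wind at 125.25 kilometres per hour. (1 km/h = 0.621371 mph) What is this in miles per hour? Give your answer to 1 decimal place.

1 km/h = 0.621371 mph, so 125.25 × 0.621371 = 77.8 mph.

77.8 mph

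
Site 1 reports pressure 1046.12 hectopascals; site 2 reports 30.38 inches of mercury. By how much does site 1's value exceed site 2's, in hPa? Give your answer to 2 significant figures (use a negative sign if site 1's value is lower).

17 hPa

site 2: 30.38 inHg = 1028.78 hPa.
Difference: 1046.12 − 1028.78 = 17 hPa.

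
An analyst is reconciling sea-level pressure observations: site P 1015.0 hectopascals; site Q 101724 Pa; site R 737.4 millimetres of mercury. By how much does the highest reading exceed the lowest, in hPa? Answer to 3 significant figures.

site Q: 101724 Pa = 1017.240 hPa.
site R: 737.4 mmHg = 983.119 hPa.
Spread: 1017.240 − 983.119 = 34.1 hPa.

34.1 hPa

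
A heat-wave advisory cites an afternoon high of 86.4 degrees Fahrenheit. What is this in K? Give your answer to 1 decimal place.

303.4 K

First to °C: 30.22 °C.
Then to K: 303.4 K.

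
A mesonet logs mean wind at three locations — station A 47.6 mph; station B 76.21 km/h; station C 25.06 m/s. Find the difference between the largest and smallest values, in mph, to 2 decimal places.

8.70 mph

station B: 76.21 km/h = 47.3547 mph.
station C: 25.06 m/s = 56.0576 mph.
Spread: 56.0576 − 47.3547 = 8.70 mph.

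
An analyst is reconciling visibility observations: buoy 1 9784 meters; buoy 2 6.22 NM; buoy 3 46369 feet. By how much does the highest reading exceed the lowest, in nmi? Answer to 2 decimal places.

2.35 nmi

buoy 1: 9784 m = 5.2829 nmi.
buoy 3: 46369 ft = 7.6314 nmi.
Spread: 7.6314 − 5.2829 = 2.35 nmi.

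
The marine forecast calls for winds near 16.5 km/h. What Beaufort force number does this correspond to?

16.5 km/h = 4.6 m/s, which is Beaufort 3 (gentle breeze, 3.4–5.4 m/s).

Beaufort force 3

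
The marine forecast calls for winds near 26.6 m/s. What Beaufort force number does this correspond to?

Beaufort force 10

26.6 m/s lies in the Beaufort 10 band (storm, 24.5–28.4 m/s).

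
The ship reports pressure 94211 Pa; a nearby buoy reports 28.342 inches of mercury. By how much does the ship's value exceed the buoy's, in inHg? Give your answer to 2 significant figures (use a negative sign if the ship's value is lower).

the ship: 94211 Pa = 27.8205 inHg.
Difference: 27.8205 − 28.3420 = -0.52 inHg.

-0.52 inHg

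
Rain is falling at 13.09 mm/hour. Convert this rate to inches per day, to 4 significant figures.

13.09 mm/hour × 0.0393701 in/mm × 24 hour/day = 12.37 in/day.

12.37 in/day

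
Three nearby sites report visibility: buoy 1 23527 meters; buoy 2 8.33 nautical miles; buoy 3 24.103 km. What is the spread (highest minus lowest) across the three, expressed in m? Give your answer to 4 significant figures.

8676 m

buoy 2: 8.33 nmi = 15427.16 m.
buoy 3: 24.103 km = 24103.00 m.
Spread: 24103.00 − 15427.16 = 8676 m.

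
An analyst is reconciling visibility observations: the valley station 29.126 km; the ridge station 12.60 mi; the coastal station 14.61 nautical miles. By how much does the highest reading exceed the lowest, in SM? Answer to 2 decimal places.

the valley station: 29.126 km = 18.0981 SM.
the coastal station: 14.61 nmi = 16.8129 SM.
Spread: 18.0981 − 12.6000 = 5.50 SM.

5.50 SM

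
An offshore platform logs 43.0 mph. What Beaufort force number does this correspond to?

Beaufort force 8

43.0 mph = 19.2 m/s, which is Beaufort 8 (gale, 17.2–20.7 m/s).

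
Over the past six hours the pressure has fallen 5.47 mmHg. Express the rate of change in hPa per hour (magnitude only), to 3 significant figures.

1.22 hPa per hour

5.47 mmHg / 6 h × 1.33322 hPa/mmHg = 1.22 hPa/h.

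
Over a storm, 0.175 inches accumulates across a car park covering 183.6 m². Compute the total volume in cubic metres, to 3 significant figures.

Depth: 0.175 in × 25.4 = 4.445 mm.
1 mm over 1 m² is 1 L, so volume = 4.445 × 183.6 = 816.102 L = 0.816 m³.

0.816 cubic metres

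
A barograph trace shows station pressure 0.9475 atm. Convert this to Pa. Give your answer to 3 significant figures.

96000 Pa

1 atm = 101325 Pa, so 0.9475 × 101325 = 96000 Pa.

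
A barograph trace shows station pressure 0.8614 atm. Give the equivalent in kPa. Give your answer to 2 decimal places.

1 atm = 101.325 kPa, so 0.8614 × 101.325 = 87.28 kPa.

87.28 kPa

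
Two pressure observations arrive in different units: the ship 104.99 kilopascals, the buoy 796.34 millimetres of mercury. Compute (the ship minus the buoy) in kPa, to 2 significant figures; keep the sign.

-1.2 kPa

the buoy: 796.34 mmHg = 106.170 kPa.
Difference: 104.990 − 106.170 = -1.2 kPa.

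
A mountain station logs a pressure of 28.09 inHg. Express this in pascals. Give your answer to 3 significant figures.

1 inHg = 3386.39 Pa, so 28.09 × 3386.39 = 95100 Pa.

95100 Pa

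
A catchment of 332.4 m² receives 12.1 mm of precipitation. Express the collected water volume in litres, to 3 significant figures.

4020 litres

1 mm over 1 m² is 1 L, so volume = 12.1 × 332.4 = 4022.04 L ≈ 4020 L.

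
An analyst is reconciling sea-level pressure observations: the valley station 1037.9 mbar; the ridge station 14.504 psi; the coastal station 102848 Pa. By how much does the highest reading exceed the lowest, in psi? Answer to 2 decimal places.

the valley station: 1037.9 mb = 15.0535 psi.
the coastal station: 102848 Pa = 14.9168 psi.
Spread: 15.0535 − 14.5040 = 0.55 psi.

0.55 psi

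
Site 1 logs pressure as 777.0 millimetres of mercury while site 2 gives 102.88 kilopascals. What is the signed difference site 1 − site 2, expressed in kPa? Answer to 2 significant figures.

site 1: 777.0 mmHg = 103.5915 kPa.
Difference: 103.5915 − 102.8800 = 0.71 kPa.

0.71 kPa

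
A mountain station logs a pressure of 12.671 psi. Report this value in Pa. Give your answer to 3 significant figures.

87400 Pa

1 psi = 6894.76 Pa, so 12.671 × 6894.76 = 87400 Pa.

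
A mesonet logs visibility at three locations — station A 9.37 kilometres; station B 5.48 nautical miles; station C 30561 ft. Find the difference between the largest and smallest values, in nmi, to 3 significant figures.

0.450 nmi

station A: 9.37 km = 5.05940 nmi.
station C: 30561 ft = 5.02969 nmi.
Spread: 5.48000 − 5.02969 = 0.450 nmi.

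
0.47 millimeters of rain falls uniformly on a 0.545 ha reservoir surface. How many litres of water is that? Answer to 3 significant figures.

Area: 0.545 ha = 5450 m².
1 mm over 1 m² is 1 L, so volume = 0.47 × 5450 = 2561.5 L ≈ 2560 L.

2560 litres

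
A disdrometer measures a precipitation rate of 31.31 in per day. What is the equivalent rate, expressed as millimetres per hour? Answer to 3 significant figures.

31.31 in/day × 25.4 mm/in × 0.0416667 day/hour = 33.1 mm/hour.

33.1 mm/hour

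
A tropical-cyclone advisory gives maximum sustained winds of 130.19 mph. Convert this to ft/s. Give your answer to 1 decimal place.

190.9 ft/s

1 mph = 1.46667 ft/s, so 130.19 × 1.46667 = 190.9 ft/s.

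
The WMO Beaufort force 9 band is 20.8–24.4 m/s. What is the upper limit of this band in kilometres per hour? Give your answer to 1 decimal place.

87.8 km/h

20.8–24.4 m/s × 3.6 = 74.9–87.8 km/h.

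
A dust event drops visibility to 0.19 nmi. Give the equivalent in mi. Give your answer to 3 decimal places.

0.219 SM

1 nmi = 1.15078 SM, so 0.19 × 1.15078 = 0.219 SM.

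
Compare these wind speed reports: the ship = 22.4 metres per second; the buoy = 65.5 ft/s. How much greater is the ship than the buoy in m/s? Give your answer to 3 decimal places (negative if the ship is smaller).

the buoy: 65.5 ft/s = 19.96440 m/s.
Difference: 22.40000 − 19.96440 = 2.436 m/s.

2.436 m/s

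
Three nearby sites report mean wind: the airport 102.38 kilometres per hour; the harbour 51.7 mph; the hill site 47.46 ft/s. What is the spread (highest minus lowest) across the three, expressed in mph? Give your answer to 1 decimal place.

the airport: 102.38 km/h = 63.616 mph.
the hill site: 47.46 ft/s = 32.359 mph.
Spread: 63.616 − 32.359 = 31.3 mph.

31.3 mph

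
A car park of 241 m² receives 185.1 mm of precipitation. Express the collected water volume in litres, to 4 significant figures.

44610 litres

1 mm over 1 m² is 1 L, so volume = 185.1 × 241 = 44609.1 L ≈ 44610 L.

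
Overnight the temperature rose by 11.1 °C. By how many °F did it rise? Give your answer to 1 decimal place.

Converting a difference, only the 9/5 scale factor applies: Δ°F = 11.1 × 1.8 = 20.0 °F.

20.0 °F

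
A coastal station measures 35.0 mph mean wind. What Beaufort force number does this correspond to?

Beaufort force 7

35.0 mph = 15.6 m/s, which is Beaufort 7 (near gale, 13.9–17.1 m/s).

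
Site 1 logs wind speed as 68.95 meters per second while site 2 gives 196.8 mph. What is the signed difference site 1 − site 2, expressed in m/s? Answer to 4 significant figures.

-19.03 m/s

site 2: 196.8 mph = 87.9775 m/s.
Difference: 68.9500 − 87.9775 = -19.03 m/s.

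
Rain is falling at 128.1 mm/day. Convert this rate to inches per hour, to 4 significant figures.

0.2101 in/hour

128.1 mm/day × 0.0393701 in/mm × 0.0416667 day/hour = 0.2101 in/hour.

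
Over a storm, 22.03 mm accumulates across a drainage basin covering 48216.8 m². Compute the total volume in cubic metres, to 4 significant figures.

1 mm over 1 m² is 1 L, so volume = 22.03 × 48216.8 = 1062216.1 L = 1062 m³.

1062 cubic metres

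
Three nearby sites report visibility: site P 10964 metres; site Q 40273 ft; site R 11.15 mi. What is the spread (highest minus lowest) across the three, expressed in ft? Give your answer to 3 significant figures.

22900 ft

site P: 10964 m = 35971.13 ft.
site R: 11.15 SM = 58872.00 ft.
Spread: 58872.00 − 35971.13 = 22900 ft.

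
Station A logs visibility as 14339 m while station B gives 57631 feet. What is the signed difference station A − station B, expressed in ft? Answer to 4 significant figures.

station A: 14339 m = 47043.96 ft.
Difference: 47043.96 − 57631.00 = -10590 ft.

-10590 ft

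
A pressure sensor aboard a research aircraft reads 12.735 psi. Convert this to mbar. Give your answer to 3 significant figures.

878 mb

1 psi = 68.9476 mb, so 12.735 × 68.9476 = 878 mb.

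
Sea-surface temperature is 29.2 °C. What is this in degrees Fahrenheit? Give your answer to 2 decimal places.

84.56 °F

°F = °C × 9/5 + 32 = 29.2 × 1.8 + 32 = 84.56 °F.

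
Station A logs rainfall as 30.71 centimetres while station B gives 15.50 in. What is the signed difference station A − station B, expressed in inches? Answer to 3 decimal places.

station A: 30.71 cm = 12.09055 in.
Difference: 12.09055 − 15.50000 = -3.409 in.

-3.409 in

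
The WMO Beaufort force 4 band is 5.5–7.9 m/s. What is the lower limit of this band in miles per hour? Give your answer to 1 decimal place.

12.3 mph

5.5–7.9 m/s × 2.237 = 12.3–17.7 mph.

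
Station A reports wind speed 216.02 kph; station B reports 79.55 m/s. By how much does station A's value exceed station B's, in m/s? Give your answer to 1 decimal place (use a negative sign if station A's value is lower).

-19.5 m/s

station A: 216.02 km/h = 60.006 m/s.
Difference: 60.006 − 79.550 = -19.5 m/s.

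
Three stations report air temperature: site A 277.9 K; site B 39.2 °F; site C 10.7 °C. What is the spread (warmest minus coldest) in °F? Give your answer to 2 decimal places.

12.06 °F

site A: 277.9 K = 4.750 °C.
site B: 39.2 °F = 4.000 °C.
Spread: 10.700 − 4.000 = 6.700 °C = 12.06 °F.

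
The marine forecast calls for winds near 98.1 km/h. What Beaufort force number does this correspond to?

Beaufort force 10

98.1 km/h = 27.2 m/s, which is Beaufort 10 (storm, 24.5–28.4 m/s).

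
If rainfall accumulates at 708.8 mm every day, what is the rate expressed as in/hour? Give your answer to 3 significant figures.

708.8 mm/day × 0.0393701 in/mm × 0.0416667 day/hour = 1.16 in/hour.

1.16 in/hour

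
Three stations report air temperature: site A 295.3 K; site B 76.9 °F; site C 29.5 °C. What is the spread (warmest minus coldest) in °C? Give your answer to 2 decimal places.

7.35 °C

site A: 295.3 K = 22.150 °C.
site B: 76.9 °F = 24.944 °C.
Spread: 29.500 − 22.150 = 7.350 °C.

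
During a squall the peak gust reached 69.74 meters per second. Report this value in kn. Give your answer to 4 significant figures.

1 m/s = 1.94384 kt, so 69.74 × 1.94384 = 135.6 kt.

135.6 kt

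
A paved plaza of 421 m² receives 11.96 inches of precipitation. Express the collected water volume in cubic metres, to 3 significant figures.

Depth: 11.96 in × 25.4 = 303.784 mm.
1 mm over 1 m² is 1 L, so volume = 303.784 × 421 = 127893.06 L = 128 m³.

128 cubic metres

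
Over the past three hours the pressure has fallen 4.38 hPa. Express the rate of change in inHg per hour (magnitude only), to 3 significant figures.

0.0431 inHg per hour

4.38 hPa / 3 h × 0.02953 inHg/hPa = 0.0431 inHg/h.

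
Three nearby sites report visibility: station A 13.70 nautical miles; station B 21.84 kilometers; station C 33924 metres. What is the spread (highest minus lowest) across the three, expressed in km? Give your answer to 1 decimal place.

station A: 13.70 nmi = 25.372 km.
station C: 33924 m = 33.924 km.
Spread: 33.924 − 21.840 = 12.1 km.

12.1 km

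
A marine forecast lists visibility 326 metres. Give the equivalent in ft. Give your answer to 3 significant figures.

1 m = 3.28084 ft, so 326 × 3.28084 = 1070 ft.

1070 ft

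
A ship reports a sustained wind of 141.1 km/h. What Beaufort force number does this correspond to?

Beaufort force 12

141.1 km/h = 39.2 m/s, which is Beaufort 12 (hurricane force, ≥32.7 m/s).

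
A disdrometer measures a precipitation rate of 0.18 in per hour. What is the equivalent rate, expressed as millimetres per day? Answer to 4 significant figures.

109.7 mm/day

0.18 in/hour × 25.4 mm/in × 24 hour/day = 109.7 mm/day.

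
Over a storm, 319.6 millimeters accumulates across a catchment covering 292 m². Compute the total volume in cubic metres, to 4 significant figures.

1 mm over 1 m² is 1 L, so volume = 319.6 × 292 = 93323.2 L = 93.32 m³.

93.32 cubic metres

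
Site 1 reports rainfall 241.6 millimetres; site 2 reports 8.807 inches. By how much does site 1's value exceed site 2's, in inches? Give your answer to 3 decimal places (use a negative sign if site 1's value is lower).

site 1: 241.6 mm = 9.51181 in.
Difference: 9.51181 − 8.80700 = 0.705 in.

0.705 in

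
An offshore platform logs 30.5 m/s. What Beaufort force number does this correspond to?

30.5 m/s lies in the Beaufort 11 band (violent storm, 28.5–32.6 m/s).

Beaufort force 11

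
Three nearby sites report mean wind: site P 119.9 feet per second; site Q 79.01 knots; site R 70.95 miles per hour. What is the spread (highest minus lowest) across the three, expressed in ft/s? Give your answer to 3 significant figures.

site Q: 79.01 kt = 133.354 ft/s.
site R: 70.95 mph = 104.060 ft/s.
Spread: 133.354 − 104.060 = 29.3 ft/s.

29.3 ft/s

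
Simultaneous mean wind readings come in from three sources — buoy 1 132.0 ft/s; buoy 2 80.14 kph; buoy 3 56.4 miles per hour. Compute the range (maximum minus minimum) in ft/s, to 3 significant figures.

buoy 2: 80.14 km/h = 73.035 ft/s.
buoy 3: 56.4 mph = 82.720 ft/s.
Spread: 132.000 − 73.035 = 59.0 ft/s.

59.0 ft/s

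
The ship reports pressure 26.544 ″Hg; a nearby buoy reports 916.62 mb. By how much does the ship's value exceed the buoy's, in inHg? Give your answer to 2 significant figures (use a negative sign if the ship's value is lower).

the buoy: 916.62 mb = 27.0678 inHg.
Difference: 26.5440 − 27.0678 = -0.52 inHg.

-0.52 inHg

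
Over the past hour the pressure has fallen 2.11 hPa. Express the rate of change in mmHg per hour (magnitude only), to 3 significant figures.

2.11 hPa / 1 h × 0.750062 mmHg/hPa = 1.58 mmHg/h.

1.58 mmHg per hour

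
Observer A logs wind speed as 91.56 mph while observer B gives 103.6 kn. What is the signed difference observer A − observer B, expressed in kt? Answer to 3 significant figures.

-24.0 kt

observer A: 91.56 mph = 79.563 kt.
Difference: 79.563 − 103.600 = -24.0 kt.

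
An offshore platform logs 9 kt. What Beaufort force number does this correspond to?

9 kt lies in the Beaufort 3 band (gentle breeze, 7–10 kt).

Beaufort force 3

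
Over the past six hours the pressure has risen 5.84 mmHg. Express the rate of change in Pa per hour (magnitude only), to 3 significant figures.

5.84 mmHg / 6 h × 133.322 Pa/mmHg = 130 Pa/h.

130 Pa per hour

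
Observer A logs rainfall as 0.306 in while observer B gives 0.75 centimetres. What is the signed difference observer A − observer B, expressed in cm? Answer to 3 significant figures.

observer A: 0.306 in = 0.777240 cm.
Difference: 0.777240 − 0.750000 = 0.0272 cm.

0.0272 cm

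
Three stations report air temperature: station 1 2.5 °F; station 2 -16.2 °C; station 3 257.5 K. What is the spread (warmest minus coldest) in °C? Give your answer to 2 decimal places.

station 1: 2.5 °F = -16.389 °C.
station 3: 257.5 K = -15.650 °C.
Spread: (-15.650) − (-16.389) = 0.739 °C.

0.74 °C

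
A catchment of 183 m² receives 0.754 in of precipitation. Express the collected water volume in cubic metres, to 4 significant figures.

3.505 cubic metres

Depth: 0.754 in × 25.4 = 19.1516 mm.
1 mm over 1 m² is 1 L, so volume = 19.1516 × 183 = 3504.7428 L = 3.505 m³.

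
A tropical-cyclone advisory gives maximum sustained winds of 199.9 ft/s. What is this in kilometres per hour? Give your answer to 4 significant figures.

219.3 km/h

1 ft/s = 1.09728 km/h, so 199.9 × 1.09728 = 219.3 km/h.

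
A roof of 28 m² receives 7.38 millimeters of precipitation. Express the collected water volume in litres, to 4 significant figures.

206.6 litres

1 mm over 1 m² is 1 L, so volume = 7.38 × 28 = 206.64 L ≈ 206.6 L.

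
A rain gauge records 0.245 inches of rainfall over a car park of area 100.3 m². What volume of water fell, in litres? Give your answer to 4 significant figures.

624.2 litres

Depth: 0.245 in × 25.4 = 6.223 mm.
1 mm over 1 m² is 1 L, so volume = 6.223 × 100.3 = 624.1669 L ≈ 624.2 L.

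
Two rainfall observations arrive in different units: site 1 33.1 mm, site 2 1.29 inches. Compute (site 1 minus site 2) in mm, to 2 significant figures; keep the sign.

site 2: 1.29 in = 32.7660 mm.
Difference: 33.1000 − 32.7660 = 0.33 mm.

0.33 mm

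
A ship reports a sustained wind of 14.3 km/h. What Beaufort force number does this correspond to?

Beaufort force 3

14.3 km/h = 4.0 m/s, which is Beaufort 3 (gentle breeze, 3.4–5.4 m/s).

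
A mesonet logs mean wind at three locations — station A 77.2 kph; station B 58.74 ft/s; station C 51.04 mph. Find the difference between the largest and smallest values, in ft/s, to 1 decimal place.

station A: 77.2 km/h = 70.356 ft/s.
station C: 51.04 mph = 74.859 ft/s.
Spread: 74.859 − 58.740 = 16.1 ft/s.

16.1 ft/s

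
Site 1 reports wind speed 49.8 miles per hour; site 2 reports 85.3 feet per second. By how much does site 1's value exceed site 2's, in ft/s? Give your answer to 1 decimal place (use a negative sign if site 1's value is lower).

site 1: 49.8 mph = 73.040 ft/s.
Difference: 73.040 − 85.300 = -12.3 ft/s.

-12.3 ft/s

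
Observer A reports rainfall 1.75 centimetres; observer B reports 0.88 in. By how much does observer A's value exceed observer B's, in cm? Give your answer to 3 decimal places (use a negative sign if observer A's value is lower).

-0.485 cm

observer B: 0.88 in = 2.23520 cm.
Difference: 1.75000 − 2.23520 = -0.485 cm.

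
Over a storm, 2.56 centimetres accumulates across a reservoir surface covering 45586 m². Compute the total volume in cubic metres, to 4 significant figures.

Depth: 2.56 cm × 10 = 25.6 mm.
1 mm over 1 m² is 1 L, so volume = 25.6 × 45586 = 1167001.6 L = 1167 m³.

1167 cubic metres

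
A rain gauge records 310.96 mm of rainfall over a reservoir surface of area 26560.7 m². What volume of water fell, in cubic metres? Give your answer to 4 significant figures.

8259 cubic metres

1 mm over 1 m² is 1 L, so volume = 310.96 × 26560.7 = 8259315.3 L = 8259 m³.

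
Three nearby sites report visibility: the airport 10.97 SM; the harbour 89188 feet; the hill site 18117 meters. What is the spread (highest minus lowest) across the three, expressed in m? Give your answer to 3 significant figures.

9530 m

the airport: 10.97 SM = 17654.50 m.
the harbour: 89188 ft = 27184.50 m.
Spread: 27184.50 − 17654.50 = 9530 m.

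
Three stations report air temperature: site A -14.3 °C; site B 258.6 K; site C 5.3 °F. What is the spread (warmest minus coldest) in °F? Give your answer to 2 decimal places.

0.96 °F

site B: 258.6 K = -14.550 °C.
site C: 5.3 °F = -14.833 °C.
Spread: (-14.300) − (-14.833) = 0.533 °C = 0.96 °F.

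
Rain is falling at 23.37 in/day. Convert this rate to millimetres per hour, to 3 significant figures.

23.37 in/day × 25.4 mm/in × 0.0416667 day/hour = 24.7 mm/hour.

24.7 mm/hour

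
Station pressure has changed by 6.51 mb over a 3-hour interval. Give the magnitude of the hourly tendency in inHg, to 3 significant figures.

0.0641 inHg per hour

6.51 mb / 3 h × 0.02953 inHg/mb = 0.0641 inHg/h.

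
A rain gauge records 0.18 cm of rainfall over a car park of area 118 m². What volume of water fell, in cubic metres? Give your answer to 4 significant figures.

0.2124 cubic metres

Depth: 0.18 cm × 10 = 1.8 mm.
1 mm over 1 m² is 1 L, so volume = 1.8 × 118 = 212.4 L = 0.2124 m³.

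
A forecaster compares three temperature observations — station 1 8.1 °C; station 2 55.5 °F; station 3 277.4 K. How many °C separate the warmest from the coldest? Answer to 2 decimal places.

8.81 °C

station 2: 55.5 °F = 13.056 °C.
station 3: 277.4 K = 4.250 °C.
Spread: 13.056 − 4.250 = 8.806 °C.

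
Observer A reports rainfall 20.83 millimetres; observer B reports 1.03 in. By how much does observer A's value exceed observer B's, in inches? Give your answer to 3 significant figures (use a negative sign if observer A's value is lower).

-0.210 in

observer A: 20.83 mm = 0.82008 in.
Difference: 0.82008 − 1.03000 = -0.210 in.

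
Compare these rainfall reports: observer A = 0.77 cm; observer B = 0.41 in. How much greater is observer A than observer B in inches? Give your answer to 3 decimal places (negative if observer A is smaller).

observer A: 0.77 cm = 0.30315 in.
Difference: 0.30315 − 0.41000 = -0.107 in.

-0.107 in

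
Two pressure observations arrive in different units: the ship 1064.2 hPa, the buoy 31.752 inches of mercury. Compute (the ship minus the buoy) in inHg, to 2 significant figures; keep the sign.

the ship: 1064.2 hPa = 31.4258 inHg.
Difference: 31.4258 − 31.7520 = -0.33 inHg.

-0.33 inHg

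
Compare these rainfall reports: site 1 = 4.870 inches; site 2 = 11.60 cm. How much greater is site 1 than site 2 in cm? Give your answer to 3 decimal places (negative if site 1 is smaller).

site 1: 4.870 in = 12.36980 cm.
Difference: 12.36980 − 11.60000 = 0.770 cm.

0.770 cm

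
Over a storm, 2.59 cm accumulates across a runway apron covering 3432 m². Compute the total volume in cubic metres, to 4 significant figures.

88.89 cubic metres

Depth: 2.59 cm × 10 = 25.9 mm.
1 mm over 1 m² is 1 L, so volume = 25.9 × 3432 = 88888.8 L = 88.89 m³.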